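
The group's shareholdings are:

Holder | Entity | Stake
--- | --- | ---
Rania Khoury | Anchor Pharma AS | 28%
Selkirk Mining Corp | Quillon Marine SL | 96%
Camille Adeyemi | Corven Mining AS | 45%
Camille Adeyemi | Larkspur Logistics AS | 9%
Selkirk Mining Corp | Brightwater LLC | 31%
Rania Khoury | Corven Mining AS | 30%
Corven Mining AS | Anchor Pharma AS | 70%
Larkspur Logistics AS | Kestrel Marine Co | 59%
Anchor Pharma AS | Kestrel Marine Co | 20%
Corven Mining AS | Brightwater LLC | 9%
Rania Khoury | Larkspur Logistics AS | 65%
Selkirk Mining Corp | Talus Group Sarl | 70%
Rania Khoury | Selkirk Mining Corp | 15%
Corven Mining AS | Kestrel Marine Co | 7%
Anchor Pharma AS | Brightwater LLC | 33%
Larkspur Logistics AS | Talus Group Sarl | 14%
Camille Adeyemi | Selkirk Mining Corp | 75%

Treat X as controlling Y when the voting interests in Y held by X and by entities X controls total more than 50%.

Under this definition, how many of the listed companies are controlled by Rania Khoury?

Rania holds 65% of Larkspur, so Rania controls Larkspur.
Larkspur holds 59% of Kestrel, so Rania controls Kestrel.
No other company's threshold is met.
Rania controls 2 companies.

2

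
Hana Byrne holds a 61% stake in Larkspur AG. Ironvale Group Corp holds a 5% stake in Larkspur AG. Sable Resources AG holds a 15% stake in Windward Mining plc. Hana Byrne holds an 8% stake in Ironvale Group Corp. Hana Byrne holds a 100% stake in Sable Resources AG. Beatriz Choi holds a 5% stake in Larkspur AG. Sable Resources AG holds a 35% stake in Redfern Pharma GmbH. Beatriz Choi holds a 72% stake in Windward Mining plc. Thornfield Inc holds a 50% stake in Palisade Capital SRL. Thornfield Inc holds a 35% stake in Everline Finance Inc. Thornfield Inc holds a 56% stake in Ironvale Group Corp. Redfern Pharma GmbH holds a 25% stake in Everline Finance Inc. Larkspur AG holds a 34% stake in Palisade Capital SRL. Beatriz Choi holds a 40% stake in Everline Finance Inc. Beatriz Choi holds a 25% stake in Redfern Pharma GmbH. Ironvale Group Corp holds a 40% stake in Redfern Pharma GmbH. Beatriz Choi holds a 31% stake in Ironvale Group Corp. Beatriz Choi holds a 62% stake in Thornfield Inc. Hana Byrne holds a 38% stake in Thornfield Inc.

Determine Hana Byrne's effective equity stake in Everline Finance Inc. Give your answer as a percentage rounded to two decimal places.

Hana reaches Everline along 4 paths.
Via Thornfield: 38% × 35% = 13.3%.
Via Sable → Redfern: 100% × 35% × 25% = 8.75%.
Via Thornfield → Ironvale → Redfern: 38% × 56% × 40% × 25% = 2.128%.
Via Ironvale → Redfern: 8% × 40% × 25% = 0.8%.
Total: 13.3% + 8.75% + 2.128% + 0.8% = 24.978%.
Rounded: 24.98%.

24.98%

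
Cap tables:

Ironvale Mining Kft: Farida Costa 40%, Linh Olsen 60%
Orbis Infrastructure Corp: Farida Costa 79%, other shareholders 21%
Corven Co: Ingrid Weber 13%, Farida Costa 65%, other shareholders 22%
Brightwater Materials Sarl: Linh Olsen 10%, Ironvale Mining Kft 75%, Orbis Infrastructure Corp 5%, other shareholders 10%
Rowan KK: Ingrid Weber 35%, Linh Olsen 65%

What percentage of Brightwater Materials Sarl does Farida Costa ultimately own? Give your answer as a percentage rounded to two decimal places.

33.95%

Farida reaches Brightwater along 2 paths.
Via Ironvale: 40% × 75% = 30%.
Via Orbis: 79% × 5% = 3.95%.
Total: 30% + 3.95% = 33.95%.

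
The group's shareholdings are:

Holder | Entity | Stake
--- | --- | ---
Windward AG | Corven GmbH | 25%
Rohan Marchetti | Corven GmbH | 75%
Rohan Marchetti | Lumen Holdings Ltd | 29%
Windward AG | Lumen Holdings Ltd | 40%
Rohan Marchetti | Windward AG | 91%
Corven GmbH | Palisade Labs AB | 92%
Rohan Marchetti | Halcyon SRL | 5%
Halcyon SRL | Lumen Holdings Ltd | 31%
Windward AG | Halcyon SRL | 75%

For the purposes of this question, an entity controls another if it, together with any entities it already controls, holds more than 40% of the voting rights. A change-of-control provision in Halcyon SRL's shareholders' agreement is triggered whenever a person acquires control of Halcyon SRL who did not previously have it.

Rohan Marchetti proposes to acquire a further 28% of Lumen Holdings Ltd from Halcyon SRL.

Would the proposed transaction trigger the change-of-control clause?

No

The purchase adds only to Rohan's holdings (Halcyon's stake shrinks), so Rohan is the only person who could newly come to control Halcyon.
Rohan holds 91% of Windward, so Rohan controls Windward.
Rohan and Windward together hold 5% + 75% = 80% of Halcyon, so Rohan controls Halcyon.
So Rohan already controls Halcyon before the transaction.
After the purchase, Rohan's direct stake in Lumen rises to 29% + 28% = 57%, and Halcyon's stake falls to 3%.
Rohan controlled Halcyon already, so this is not a new person acquiring control; every other person's position is unchanged or reduced.
No new person acquires control, so the clause is not triggered.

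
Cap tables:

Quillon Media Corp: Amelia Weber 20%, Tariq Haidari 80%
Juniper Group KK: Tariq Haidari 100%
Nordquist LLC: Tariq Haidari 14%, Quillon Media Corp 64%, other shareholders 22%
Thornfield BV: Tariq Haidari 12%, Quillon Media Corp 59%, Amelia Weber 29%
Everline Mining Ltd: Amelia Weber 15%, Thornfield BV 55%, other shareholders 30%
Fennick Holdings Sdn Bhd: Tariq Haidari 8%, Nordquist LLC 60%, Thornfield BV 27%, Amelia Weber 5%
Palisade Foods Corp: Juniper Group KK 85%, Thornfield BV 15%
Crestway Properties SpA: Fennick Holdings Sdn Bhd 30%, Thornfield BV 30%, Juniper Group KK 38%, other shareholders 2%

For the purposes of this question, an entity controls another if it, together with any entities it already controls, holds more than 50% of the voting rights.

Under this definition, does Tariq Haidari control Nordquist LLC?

Yes

Tariq holds 80% of Quillon, so Tariq controls Quillon.
Tariq and Quillon together hold 14% + 64% = 78% of Nordquist, so Tariq controls Nordquist.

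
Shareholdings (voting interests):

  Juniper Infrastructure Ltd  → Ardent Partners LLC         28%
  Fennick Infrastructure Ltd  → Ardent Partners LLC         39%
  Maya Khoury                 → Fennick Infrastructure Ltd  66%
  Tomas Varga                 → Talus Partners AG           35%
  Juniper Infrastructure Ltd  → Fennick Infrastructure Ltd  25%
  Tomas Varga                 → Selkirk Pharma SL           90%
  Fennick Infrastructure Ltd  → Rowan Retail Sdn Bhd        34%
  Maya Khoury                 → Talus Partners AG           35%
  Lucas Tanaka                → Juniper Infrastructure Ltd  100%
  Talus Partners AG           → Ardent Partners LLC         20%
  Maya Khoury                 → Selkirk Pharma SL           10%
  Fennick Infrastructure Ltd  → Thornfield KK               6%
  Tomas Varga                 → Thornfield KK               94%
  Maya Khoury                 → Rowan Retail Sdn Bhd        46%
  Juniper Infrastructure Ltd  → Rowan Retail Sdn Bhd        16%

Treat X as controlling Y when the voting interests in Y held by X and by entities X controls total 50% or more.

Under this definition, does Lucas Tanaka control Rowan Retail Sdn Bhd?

No

Lucas holds 100% of Juniper, so Lucas controls Juniper.
In Rowan, Lucas's side holds only 16%, not ≥ 50%.
So Lucas does not control Rowan.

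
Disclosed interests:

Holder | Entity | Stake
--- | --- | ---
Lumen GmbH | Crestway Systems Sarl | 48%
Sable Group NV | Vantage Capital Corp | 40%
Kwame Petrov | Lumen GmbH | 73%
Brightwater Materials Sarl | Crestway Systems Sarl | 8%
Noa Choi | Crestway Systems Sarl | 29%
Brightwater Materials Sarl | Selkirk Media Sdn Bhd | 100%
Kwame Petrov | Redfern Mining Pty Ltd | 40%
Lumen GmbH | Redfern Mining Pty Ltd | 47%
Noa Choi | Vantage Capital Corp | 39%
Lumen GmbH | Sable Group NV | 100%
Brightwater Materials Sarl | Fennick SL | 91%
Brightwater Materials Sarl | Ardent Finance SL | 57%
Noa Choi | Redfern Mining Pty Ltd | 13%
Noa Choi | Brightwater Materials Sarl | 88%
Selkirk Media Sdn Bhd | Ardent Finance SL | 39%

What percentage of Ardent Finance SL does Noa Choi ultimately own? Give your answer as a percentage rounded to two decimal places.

Noa reaches Ardent along 2 paths.
Via Brightwater → Selkirk: 88% × 100% × 39% = 34.32%.
Via Brightwater: 88% × 57% = 50.16%.
Total: 34.32% + 50.16% = 84.48%.

84.48%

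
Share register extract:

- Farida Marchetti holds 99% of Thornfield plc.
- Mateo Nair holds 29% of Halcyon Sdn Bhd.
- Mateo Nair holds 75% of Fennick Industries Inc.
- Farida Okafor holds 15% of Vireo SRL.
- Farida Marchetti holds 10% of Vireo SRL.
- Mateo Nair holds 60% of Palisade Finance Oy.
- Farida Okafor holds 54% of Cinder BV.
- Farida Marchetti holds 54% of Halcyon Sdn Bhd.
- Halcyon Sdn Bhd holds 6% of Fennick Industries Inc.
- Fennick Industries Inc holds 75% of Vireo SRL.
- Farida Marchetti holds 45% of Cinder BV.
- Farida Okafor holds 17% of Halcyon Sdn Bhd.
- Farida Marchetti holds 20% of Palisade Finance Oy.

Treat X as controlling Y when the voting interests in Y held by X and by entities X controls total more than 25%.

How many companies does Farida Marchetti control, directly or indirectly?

Farida Marchetti holds 45% of Cinder, so Farida Marchetti controls Cinder.
Farida Marchetti holds 99% of Thornfield, so Farida Marchetti controls Thornfield.
Farida Marchetti holds 54% of Halcyon, so Farida Marchetti controls Halcyon.
No other company's threshold is met.
Farida Marchetti controls 3 companies.

3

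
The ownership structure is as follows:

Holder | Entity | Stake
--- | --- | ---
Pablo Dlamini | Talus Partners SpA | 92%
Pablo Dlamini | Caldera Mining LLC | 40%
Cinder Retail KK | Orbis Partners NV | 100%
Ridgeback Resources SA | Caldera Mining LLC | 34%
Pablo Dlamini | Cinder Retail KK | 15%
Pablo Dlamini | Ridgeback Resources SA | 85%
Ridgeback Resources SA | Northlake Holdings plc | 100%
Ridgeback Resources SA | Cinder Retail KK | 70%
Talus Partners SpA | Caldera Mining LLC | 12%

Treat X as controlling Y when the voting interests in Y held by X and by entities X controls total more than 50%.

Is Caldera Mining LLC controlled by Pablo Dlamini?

Yes

Pablo holds 85% of Ridgeback, so Pablo controls Ridgeback.
Pablo holds 92% of Talus, so Pablo controls Talus.
Ridgeback and Pablo and Talus together hold 34% + 40% + 12% = 86% of Caldera, so Pablo controls Caldera.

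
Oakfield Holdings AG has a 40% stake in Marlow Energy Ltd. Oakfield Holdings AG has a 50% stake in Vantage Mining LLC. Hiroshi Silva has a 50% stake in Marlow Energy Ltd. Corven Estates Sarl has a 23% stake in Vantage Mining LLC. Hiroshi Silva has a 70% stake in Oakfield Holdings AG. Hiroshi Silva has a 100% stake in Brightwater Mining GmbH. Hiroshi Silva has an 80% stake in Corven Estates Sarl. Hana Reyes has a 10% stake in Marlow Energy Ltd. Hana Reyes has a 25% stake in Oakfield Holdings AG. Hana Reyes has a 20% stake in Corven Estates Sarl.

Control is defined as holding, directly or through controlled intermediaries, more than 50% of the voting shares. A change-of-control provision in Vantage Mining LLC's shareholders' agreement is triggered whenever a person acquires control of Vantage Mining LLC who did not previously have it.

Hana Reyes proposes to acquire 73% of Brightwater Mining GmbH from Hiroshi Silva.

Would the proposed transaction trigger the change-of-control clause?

No

The purchase adds only to Hana's holdings (Hiroshi's stake shrinks), so Hana is the only person who could newly come to control Vantage.
Hana's largest direct stake is 25% in Oakfield, which does not meet the threshold, so Hana controls no company.
Neither Hana nor any entity Hana controls holds any voting interest in Vantage.
So before the transaction, Hana does not control Vantage.
After the purchase, Hana holds 73% of Brightwater directly, and Hiroshi's stake falls to 27%.
Hana holds 73% of Brightwater, so Hana controls Brightwater.
After the transaction, neither Hana nor any entity Hana controls holds a voting interest in Vantage, so Hana still does not control it.
No new person acquires control, so the clause is not triggered.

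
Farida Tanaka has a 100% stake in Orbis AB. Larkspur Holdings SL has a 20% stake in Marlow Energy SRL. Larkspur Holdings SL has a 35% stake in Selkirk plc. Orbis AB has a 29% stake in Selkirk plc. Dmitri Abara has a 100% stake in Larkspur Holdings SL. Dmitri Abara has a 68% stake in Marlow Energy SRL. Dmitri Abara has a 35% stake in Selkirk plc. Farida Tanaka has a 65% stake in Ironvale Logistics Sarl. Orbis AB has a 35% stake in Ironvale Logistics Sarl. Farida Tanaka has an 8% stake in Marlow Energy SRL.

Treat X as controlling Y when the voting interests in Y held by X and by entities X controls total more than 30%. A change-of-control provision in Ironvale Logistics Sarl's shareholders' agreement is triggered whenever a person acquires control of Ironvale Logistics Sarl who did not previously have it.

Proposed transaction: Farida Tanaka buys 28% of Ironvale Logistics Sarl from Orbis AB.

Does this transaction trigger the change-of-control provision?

No

The purchase adds only to Farida's holdings (Orbis's stake shrinks), so Farida is the only person who could newly come to control Ironvale.
Farida holds 100% of Orbis, so Farida controls Orbis.
Farida and Orbis together hold 65% + 35% = 100% of Ironvale, so Farida controls Ironvale.
So Farida already controls Ironvale before the transaction.
After the purchase, Farida's direct stake in Ironvale rises to 65% + 28% = 93%, and Orbis's stake falls to 7%.
Farida controlled Ironvale already, so this is not a new person acquiring control; every other person's position is unchanged or reduced.
No new person acquires control, so the clause is not triggered.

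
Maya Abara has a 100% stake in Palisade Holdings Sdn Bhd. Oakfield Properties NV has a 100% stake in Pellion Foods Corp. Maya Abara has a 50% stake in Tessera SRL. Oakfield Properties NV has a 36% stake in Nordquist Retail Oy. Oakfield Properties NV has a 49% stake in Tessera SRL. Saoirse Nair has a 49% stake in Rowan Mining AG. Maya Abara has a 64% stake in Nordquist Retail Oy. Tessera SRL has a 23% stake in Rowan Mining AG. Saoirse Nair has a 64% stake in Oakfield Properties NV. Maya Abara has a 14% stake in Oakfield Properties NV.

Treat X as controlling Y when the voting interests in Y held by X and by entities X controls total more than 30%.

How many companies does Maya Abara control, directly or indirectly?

3

Maya holds 50% of Tessera, so Maya controls Tessera.
Maya holds 64% of Nordquist, so Maya controls Nordquist.
Maya holds 100% of Palisade, so Maya controls Palisade.
No other company's threshold is met.
Maya controls 3 companies.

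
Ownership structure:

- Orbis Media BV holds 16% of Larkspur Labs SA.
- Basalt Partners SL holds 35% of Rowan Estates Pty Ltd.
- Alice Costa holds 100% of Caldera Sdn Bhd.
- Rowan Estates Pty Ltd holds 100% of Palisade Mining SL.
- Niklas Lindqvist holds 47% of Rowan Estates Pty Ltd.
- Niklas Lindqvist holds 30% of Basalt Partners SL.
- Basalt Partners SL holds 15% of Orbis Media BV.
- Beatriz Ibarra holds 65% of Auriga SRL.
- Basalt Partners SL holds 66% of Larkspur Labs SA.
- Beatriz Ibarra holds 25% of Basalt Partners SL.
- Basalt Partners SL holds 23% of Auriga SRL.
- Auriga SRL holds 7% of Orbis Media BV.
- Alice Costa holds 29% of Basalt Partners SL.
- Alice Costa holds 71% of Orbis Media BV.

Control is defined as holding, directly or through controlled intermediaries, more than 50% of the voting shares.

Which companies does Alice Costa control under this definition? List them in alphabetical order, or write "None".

Alice holds 100% of Caldera, so Alice controls Caldera.
Alice holds 71% of Orbis, so Alice controls Orbis.
No other company's threshold is met.

Caldera Sdn Bhd, Orbis Media BV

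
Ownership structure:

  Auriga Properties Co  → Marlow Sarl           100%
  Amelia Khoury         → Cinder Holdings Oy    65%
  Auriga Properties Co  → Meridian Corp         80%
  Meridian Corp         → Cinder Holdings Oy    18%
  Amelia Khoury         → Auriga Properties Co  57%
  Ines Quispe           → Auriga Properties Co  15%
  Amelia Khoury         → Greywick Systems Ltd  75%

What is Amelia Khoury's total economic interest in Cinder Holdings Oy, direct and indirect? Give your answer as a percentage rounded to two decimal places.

73.21%

Amelia reaches Cinder along 2 paths.
Direct stake: 65% = 65%.
Via Auriga → Meridian: 57% × 80% × 18% = 8.208%.
Total: 65% + 8.208% = 73.208%.
Rounded: 73.21%.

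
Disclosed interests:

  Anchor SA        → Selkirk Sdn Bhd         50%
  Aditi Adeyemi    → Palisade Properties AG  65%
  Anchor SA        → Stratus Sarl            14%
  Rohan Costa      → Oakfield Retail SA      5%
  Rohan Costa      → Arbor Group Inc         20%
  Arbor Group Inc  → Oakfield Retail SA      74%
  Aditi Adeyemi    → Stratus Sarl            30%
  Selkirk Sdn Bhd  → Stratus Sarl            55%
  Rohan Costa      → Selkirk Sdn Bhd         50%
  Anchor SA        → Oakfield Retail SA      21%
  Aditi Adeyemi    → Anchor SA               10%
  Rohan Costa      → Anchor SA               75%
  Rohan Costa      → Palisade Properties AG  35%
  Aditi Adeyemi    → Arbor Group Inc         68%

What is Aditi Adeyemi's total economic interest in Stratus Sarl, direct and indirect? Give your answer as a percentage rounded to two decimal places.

Aditi reaches Stratus along 3 paths.
Via Anchor → Selkirk: 10% × 50% × 55% = 2.75%.
Via Anchor: 10% × 14% = 1.4%.
Direct stake: 30% = 30%.
Total: 2.75% + 1.4% + 30% = 34.15%.

34.15%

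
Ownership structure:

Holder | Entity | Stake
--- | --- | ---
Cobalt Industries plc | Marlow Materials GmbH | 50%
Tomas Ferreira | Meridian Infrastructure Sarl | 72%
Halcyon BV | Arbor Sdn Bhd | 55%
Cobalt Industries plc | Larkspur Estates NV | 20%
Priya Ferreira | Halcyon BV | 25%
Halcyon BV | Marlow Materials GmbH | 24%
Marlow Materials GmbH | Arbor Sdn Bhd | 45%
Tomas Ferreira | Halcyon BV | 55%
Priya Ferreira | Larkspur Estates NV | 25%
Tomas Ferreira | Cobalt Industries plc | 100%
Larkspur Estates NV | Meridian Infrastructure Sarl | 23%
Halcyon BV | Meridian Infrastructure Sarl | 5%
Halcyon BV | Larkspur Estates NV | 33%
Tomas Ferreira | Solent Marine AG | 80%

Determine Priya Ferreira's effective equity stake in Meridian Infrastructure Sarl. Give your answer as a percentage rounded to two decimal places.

8.90%

Priya reaches Meridian along 3 paths.
Via Larkspur: 25% × 23% = 5.75%.
Via Halcyon → Larkspur: 25% × 33% × 23% = 1.8975%.
Via Halcyon: 25% × 5% = 1.25%.
Total: 5.75% + 1.8975% + 1.25% = 8.8975%.
Rounded: 8.90%.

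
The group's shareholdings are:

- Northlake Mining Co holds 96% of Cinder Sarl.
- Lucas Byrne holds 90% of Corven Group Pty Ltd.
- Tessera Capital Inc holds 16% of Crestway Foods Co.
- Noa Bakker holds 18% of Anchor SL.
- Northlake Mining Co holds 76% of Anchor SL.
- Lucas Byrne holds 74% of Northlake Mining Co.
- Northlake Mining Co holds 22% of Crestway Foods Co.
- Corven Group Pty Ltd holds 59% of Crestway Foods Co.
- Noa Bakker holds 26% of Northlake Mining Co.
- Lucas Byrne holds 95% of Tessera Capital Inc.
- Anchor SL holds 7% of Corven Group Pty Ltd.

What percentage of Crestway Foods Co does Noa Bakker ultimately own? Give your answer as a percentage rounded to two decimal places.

7.28%

Noa reaches Crestway along 3 paths.
Via Northlake: 26% × 22% = 5.72%.
Via Northlake → Anchor → Corven: 26% × 76% × 7% × 59% = 0.816088%.
Via Anchor → Corven: 18% × 7% × 59% = 0.7434%.
Total: 5.72% + 0.816088% + 0.7434% = 7.279488%.
Rounded: 7.28%.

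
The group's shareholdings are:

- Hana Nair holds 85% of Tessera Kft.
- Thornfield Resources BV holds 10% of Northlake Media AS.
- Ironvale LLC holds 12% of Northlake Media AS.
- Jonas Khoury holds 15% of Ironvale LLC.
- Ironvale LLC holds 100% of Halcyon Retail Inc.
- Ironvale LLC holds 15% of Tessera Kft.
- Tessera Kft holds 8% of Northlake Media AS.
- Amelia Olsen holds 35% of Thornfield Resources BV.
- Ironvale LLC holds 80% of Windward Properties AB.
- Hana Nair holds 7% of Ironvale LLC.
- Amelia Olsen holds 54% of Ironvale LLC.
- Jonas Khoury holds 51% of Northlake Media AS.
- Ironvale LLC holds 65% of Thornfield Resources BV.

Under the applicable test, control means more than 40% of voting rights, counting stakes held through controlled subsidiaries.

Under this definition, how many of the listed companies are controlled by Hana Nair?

1

Hana holds 85% of Tessera, so Hana controls Tessera.
No other company's threshold is met.
Hana controls 1 company.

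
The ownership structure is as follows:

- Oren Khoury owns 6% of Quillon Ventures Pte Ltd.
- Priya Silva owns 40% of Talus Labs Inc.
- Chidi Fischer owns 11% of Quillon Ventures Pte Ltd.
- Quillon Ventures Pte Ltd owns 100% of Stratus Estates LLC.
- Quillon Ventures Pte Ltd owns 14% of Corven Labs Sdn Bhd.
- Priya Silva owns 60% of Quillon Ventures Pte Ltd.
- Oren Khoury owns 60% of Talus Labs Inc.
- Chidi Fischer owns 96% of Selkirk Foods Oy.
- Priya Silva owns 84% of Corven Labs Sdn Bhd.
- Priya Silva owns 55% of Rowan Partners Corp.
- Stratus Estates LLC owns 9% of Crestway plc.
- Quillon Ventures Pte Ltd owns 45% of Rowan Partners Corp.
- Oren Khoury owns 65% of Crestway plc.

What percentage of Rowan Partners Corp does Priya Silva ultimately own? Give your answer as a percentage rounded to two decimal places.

Priya reaches Rowan along 2 paths.
Via Quillon: 60% × 45% = 27%.
Direct stake: 55% = 55%.
Total: 27% + 55% = 82%.
Rounded: 82.00%.

82.00%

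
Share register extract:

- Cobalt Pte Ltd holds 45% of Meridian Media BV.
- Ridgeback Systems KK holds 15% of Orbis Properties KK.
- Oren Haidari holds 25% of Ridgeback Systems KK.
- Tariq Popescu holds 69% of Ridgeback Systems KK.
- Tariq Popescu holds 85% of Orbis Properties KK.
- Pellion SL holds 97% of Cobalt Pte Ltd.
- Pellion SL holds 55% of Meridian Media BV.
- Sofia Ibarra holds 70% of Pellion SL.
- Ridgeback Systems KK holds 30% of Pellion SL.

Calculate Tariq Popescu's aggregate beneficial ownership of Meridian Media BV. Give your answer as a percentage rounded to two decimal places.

20.42%

Tariq reaches Meridian along 2 paths.
Via Ridgeback → Pellion → Cobalt: 69% × 30% × 97% × 45% = 9.03555%.
Via Ridgeback → Pellion: 69% × 30% × 55% = 11.385%.
Total: 9.03555% + 11.385% = 20.42055%.
Rounded: 20.42%.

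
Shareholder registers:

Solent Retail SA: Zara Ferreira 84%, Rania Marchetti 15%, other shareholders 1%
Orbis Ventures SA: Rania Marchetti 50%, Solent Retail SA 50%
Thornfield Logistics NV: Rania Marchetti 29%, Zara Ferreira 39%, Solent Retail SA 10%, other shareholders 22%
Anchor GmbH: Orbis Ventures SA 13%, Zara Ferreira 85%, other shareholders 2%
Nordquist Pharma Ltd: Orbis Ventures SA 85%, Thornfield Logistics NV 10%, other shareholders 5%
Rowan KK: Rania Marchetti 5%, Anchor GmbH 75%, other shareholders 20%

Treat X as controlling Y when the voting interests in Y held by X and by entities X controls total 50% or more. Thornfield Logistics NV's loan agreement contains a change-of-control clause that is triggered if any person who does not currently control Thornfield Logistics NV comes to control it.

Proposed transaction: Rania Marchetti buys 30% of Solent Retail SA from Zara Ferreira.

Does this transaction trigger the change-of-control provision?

The purchase adds only to Rania's holdings (Zara's stake shrinks), so Rania is the only person who could newly come to control Thornfield.
Rania holds 50% of Orbis, so Rania controls Orbis.
Orbis holds 85% of Nordquist, so Rania controls Nordquist.
In Thornfield, Rania's side holds only 29%, not ≥ 50%.
So before the transaction, Rania does not control Thornfield.
After the purchase, Rania's direct stake in Solent rises to 15% + 30% = 45%, and Zara's stake falls to 54%.
Rania's side now holds 45% of Solent, not ≥ 50%, so Rania still does not control Solent.
After the transaction, Rania's side holds 29% of Thornfield, not ≥ 50%, so Rania still does not control Thornfield.
No new person acquires control, so the clause is not triggered.

No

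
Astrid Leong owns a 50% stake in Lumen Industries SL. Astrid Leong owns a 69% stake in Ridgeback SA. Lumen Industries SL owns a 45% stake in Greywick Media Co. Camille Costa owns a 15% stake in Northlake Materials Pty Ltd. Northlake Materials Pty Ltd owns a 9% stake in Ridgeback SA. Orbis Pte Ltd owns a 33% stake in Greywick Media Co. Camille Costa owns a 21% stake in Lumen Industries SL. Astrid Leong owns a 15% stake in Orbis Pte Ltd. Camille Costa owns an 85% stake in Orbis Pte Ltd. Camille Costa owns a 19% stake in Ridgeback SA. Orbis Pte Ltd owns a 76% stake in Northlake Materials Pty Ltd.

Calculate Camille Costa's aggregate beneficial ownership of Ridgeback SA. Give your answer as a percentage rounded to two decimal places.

Camille reaches Ridgeback along 3 paths.
Via Orbis → Northlake: 85% × 76% × 9% = 5.814%.
Via Northlake: 15% × 9% = 1.35%.
Direct stake: 19% = 19%.
Total: 5.814% + 1.35% + 19% = 26.164%.
Rounded: 26.16%.

26.16%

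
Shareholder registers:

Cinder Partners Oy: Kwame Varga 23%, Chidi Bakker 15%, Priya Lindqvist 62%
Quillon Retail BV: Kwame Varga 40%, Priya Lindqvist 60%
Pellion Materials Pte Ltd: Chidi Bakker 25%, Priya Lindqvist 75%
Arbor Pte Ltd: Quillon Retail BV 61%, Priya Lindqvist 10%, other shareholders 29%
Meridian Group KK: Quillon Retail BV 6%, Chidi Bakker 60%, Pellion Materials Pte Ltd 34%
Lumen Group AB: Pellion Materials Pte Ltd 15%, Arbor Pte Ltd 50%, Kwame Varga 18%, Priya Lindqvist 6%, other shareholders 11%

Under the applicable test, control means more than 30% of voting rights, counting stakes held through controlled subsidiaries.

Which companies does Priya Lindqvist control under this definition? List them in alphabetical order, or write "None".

Arbor Pte Ltd, Cinder Partners Oy, Lumen Group AB, Meridian Group KK, Pellion Materials Pte Ltd, Quillon Retail BV

Priya holds 62% of Cinder, so Priya controls Cinder.
Priya holds 60% of Quillon, so Priya controls Quillon.
Priya holds 75% of Pellion, so Priya controls Pellion.
Quillon and Priya together hold 61% + 10% = 71% of Arbor, so Priya controls Arbor.
Quillon and Pellion together hold 6% + 34% = 40% of Meridian, so Priya controls Meridian.
Pellion and Arbor and Priya together hold 15% + 50% + 6% = 71% of Lumen, so Priya controls Lumen.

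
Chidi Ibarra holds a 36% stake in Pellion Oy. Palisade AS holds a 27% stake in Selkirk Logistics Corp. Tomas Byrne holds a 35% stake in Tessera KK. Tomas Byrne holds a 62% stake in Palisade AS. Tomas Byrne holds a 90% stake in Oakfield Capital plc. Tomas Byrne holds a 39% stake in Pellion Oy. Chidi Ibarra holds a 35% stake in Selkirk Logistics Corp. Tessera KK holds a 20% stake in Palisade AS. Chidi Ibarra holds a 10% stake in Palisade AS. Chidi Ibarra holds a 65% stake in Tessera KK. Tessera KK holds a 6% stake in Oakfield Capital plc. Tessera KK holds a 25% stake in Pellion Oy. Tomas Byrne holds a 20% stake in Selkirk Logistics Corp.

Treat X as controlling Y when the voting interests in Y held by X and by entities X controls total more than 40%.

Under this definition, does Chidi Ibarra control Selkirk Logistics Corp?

Chidi holds 65% of Tessera, so Chidi controls Tessera.
Chidi and Tessera together hold 36% + 25% = 61% of Pellion, so Chidi controls Pellion.
In Selkirk, Chidi's side holds only 35%, not > 40%.
So Chidi does not control Selkirk.

No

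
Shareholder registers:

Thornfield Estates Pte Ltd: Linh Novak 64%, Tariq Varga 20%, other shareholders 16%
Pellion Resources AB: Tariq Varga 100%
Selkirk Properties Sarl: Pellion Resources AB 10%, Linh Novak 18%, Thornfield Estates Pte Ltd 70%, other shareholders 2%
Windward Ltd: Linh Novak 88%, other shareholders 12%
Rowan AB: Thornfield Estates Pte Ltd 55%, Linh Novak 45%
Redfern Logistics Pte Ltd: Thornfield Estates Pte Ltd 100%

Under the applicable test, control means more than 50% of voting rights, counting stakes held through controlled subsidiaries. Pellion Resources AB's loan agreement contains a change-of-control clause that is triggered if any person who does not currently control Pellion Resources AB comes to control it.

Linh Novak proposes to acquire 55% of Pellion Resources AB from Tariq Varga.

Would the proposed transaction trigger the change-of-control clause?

The purchase adds only to Linh's holdings (Tariq's stake shrinks), so Linh is the only person who could newly come to control Pellion.
Linh holds 64% of Thornfield, so Linh controls Thornfield.
Linh and Thornfield together hold 18% + 70% = 88% of Selkirk, so Linh controls Selkirk.
Linh holds 88% of Windward, so Linh controls Windward.
Thornfield and Linh together hold 55% + 45% = 100% of Rowan, so Linh controls Rowan.
Thornfield holds 100% of Redfern, so Linh controls Redfern.
Neither Linh nor any entity Linh controls holds any voting interest in Pellion.
So before the transaction, Linh does not control Pellion.
After the purchase, Linh holds 55% of Pellion directly, and Tariq's stake falls to 45%.
Linh holds 55% of Pellion, so Linh controls Pellion.
Linh did not control Pellion before and does after, so the clause is triggered.

Yes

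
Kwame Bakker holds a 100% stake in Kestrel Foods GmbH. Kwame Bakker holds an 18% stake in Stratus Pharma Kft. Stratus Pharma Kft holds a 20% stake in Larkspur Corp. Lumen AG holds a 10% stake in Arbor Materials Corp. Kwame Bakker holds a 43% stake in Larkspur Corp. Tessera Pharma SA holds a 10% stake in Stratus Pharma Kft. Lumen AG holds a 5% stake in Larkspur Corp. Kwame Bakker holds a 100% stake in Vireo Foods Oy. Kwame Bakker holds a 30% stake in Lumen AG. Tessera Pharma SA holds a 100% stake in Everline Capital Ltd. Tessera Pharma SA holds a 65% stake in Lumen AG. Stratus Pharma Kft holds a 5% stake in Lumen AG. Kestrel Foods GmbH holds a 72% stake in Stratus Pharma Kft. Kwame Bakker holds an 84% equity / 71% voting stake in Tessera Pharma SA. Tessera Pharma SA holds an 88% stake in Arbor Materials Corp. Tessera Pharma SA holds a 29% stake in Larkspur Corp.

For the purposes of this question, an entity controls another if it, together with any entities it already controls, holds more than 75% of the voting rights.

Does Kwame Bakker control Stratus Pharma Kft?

Yes

Kwame holds 100% of Kestrel, so Kwame controls Kestrel.
Kestrel and Kwame together hold 72% + 18% = 90% of Stratus, so Kwame controls Stratus.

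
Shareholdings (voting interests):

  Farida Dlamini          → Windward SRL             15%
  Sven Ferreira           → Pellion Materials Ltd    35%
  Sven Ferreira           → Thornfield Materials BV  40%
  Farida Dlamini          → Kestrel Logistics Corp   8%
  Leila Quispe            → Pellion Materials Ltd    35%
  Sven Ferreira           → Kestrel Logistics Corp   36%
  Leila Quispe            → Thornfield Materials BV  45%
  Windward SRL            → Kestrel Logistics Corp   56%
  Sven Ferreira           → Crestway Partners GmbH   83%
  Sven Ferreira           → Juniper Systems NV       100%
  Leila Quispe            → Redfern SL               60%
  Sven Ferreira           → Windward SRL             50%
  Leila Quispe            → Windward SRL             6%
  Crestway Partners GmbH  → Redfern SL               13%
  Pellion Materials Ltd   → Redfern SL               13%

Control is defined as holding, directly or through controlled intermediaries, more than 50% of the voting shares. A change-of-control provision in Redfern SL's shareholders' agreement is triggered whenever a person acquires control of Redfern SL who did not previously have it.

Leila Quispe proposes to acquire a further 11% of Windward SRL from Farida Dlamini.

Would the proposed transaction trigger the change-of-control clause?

No

The purchase adds only to Leila's holdings (Farida's stake shrinks), so Leila is the only person who could newly come to control Redfern.
Leila holds 60% of Redfern, so Leila controls Redfern.
So Leila already controls Redfern before the transaction.
After the purchase, Leila's direct stake in Windward rises to 6% + 11% = 17%, and Farida's stake falls to 4%.
Leila controlled Redfern already, so this is not a new person acquiring control; every other person's position is unchanged or reduced.
No new person acquires control, so the clause is not triggered.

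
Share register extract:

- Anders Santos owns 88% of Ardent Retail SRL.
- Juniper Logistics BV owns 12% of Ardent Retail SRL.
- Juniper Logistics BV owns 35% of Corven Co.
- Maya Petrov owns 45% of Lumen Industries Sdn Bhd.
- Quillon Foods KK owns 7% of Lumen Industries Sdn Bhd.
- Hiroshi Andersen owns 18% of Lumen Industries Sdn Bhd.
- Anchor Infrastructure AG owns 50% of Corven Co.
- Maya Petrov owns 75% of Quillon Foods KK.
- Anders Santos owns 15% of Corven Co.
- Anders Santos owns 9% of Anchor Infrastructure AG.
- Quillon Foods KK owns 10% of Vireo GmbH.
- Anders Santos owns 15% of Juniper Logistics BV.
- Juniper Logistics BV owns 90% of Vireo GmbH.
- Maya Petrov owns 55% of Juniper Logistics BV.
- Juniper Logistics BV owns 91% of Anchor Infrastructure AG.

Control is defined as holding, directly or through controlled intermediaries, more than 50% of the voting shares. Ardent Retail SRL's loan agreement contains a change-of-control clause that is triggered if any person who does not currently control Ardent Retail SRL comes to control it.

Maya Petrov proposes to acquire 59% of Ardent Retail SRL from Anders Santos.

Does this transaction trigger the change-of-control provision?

Yes

The purchase adds only to Maya's holdings (Anders's stake shrinks), so Maya is the only person who could newly come to control Ardent.
Maya holds 75% of Quillon, so Maya controls Quillon.
Maya holds 55% of Juniper, so Maya controls Juniper.
Juniper and Quillon together hold 90% + 10% = 100% of Vireo, so Maya controls Vireo.
Juniper holds 91% of Anchor, so Maya controls Anchor.
Maya and Quillon together hold 45% + 7% = 52% of Lumen, so Maya controls Lumen.
Juniper and Anchor together hold 35% + 50% = 85% of Corven, so Maya controls Corven.
In Ardent, Maya's side holds only 12%, not > 50%.
So before the transaction, Maya does not control Ardent.
After the purchase, Maya holds 59% of Ardent directly, and Anders's stake falls to 29%.
Juniper and Maya together hold 12% + 59% = 71% of Ardent, so Maya controls Ardent.
Maya did not control Ardent before and does after, so the clause is triggered.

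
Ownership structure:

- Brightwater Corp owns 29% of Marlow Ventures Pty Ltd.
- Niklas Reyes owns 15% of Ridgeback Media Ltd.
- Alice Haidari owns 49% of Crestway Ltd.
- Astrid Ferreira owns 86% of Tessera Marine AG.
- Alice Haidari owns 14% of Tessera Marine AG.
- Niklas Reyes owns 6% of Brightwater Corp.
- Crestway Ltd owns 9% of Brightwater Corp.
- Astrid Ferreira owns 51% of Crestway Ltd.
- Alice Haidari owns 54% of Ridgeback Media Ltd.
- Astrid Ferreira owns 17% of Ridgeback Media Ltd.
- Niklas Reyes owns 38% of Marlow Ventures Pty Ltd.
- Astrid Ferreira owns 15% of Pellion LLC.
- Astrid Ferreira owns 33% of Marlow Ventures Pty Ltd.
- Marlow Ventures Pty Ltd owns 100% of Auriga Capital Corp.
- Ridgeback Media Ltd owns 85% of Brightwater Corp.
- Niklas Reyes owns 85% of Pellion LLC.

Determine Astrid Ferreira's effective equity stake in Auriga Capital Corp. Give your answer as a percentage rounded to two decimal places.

Astrid reaches Auriga along 3 paths.
Via Ridgeback → Brightwater → Marlow: 17% × 85% × 29% × 100% = 4.1905%.
Via Crestway → Brightwater → Marlow: 51% × 9% × 29% × 100% = 1.3311%.
Via Marlow: 33% × 100% = 33%.
Total: 4.1905% + 1.3311% + 33% = 38.5216%.
Rounded: 38.52%.

38.52%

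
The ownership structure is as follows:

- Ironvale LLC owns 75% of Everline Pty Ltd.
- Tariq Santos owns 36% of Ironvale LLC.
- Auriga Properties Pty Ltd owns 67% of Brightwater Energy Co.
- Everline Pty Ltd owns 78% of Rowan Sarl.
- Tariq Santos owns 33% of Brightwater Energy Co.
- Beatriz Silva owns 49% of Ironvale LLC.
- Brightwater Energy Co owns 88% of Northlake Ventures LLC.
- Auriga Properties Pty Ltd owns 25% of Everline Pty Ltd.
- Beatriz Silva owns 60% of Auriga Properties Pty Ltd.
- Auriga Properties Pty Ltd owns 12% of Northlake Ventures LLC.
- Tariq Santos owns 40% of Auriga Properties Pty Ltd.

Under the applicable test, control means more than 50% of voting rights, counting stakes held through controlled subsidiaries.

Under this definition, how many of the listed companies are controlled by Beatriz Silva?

Beatriz holds 60% of Auriga, so Beatriz controls Auriga.
Auriga holds 67% of Brightwater, so Beatriz controls Brightwater.
Brightwater and Auriga together hold 88% + 12% = 100% of Northlake, so Beatriz controls Northlake.
No other company's threshold is met.
Beatriz controls 3 companies.

3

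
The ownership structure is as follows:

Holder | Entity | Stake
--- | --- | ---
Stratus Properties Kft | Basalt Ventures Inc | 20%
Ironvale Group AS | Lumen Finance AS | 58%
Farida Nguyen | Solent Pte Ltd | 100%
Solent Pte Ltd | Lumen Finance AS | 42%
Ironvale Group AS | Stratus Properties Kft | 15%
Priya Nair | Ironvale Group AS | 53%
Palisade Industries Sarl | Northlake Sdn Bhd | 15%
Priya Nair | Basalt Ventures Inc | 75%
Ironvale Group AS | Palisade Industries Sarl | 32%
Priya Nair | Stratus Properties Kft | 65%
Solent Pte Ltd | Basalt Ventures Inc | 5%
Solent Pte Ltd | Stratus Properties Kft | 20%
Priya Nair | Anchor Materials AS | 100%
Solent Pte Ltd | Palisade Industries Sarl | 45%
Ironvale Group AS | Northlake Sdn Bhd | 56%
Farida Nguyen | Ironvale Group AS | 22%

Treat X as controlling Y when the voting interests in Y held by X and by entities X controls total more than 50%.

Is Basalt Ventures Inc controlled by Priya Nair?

Yes

Priya holds 53% of Ironvale, so Priya controls Ironvale.
Priya and Ironvale together hold 65% + 15% = 80% of Stratus, so Priya controls Stratus.
Stratus and Priya together hold 20% + 75% = 95% of Basalt, so Priya controls Basalt.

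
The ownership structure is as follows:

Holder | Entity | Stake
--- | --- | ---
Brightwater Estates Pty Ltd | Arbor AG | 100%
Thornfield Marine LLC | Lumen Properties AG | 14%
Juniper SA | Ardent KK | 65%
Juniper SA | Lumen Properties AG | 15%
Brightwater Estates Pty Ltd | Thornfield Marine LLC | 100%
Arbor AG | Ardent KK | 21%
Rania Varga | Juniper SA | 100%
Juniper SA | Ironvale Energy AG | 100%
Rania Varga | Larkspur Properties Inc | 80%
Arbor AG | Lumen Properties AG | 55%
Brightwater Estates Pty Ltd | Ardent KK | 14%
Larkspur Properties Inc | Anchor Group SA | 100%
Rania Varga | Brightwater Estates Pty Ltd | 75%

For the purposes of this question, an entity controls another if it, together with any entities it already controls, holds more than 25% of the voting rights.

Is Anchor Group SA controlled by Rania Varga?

Rania holds 80% of Larkspur, so Rania controls Larkspur.
Larkspur holds 100% of Anchor, so Rania controls Anchor.

Yes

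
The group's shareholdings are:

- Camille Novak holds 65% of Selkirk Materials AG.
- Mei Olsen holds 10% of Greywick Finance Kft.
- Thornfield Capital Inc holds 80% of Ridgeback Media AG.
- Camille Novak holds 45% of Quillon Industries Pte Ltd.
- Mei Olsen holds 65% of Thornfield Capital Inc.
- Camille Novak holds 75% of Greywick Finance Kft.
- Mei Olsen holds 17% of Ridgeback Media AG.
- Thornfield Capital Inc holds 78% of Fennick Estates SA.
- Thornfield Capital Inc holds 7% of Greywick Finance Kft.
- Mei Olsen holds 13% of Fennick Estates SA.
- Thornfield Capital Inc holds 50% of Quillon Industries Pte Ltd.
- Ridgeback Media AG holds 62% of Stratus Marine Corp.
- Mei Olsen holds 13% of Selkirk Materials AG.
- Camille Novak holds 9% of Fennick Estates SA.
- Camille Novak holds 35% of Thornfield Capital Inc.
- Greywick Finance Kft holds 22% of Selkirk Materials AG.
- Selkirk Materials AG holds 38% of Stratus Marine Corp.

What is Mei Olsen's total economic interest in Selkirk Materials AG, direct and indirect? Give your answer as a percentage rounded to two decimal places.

Mei reaches Selkirk along 3 paths.
Direct stake: 13% = 13%.
Via Greywick: 10% × 22% = 2.2%.
Via Thornfield → Greywick: 65% × 7% × 22% = 1.001%.
Total: 13% + 2.2% + 1.001% = 16.201%.
Rounded: 16.20%.

16.20%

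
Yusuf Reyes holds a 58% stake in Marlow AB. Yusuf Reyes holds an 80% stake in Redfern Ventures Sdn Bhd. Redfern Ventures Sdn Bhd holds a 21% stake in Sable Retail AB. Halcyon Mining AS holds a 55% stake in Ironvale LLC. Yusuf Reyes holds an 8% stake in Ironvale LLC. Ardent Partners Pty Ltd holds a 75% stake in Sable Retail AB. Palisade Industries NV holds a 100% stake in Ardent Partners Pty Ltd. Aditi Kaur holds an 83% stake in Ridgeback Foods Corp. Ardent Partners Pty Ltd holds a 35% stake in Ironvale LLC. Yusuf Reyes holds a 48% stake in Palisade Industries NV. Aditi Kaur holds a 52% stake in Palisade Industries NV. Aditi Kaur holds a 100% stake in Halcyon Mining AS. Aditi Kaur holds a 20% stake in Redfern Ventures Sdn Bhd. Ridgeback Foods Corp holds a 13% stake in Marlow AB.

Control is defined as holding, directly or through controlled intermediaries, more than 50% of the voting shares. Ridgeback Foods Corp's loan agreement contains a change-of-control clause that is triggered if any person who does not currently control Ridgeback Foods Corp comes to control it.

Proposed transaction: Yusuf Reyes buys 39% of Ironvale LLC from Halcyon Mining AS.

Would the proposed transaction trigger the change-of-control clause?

No

The purchase adds only to Yusuf's holdings (Halcyon's stake shrinks), so Yusuf is the only person who could newly come to control Ridgeback.
Yusuf holds 80% of Redfern, so Yusuf controls Redfern.
Yusuf holds 58% of Marlow, so Yusuf controls Marlow.
Neither Yusuf nor any entity Yusuf controls holds any voting interest in Ridgeback.
So before the transaction, Yusuf does not control Ridgeback.
After the purchase, Yusuf's direct stake in Ironvale rises to 8% + 39% = 47%, and Halcyon's stake falls to 16%.
Yusuf's side now holds 47% of Ironvale, not > 50%, so Yusuf still does not control Ironvale.
After the transaction, neither Yusuf nor any entity Yusuf controls holds a voting interest in Ridgeback, so Yusuf still does not control it.
No new person acquires control, so the clause is not triggered.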